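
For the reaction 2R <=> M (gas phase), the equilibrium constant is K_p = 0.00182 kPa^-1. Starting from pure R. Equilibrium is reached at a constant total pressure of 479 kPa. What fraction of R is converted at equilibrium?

X = 0.528

Take 1 mol R as basis and let X be its fractional conversion, so ξ = 0.5X.
At extent ξ: n_R = 1 − X; n_M = 0.5X.
Total moles n_T = 1 − 0.5X.
With p_i = (n_i/n_T)P, K_p = p_M / (p_R^2).
Substituting and setting equal to 0.00182 kPa^-1 gives a polynomial in X; the root in (0,1) is X = 0.528.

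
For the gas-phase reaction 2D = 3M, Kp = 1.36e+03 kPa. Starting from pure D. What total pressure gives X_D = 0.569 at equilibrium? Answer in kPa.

Take 1 mol D as basis and let X be its fractional conversion, so ξ = 0.5X.
Mole table: n_D = 1 − X; n_M = 1.5X.
Total moles n_T = 1 + 0.5X.
Kp = p_M^3 / (p_D^2) with p_i = (n_i/n_T)·P.
At X = 0.569: the mole-fraction product g(X) = Π y_i^ν_i = 2.606. Since Kp = g(X)·P^{1}, P = (Kp/g)^(1/1) = (1.36e+03/2.606)^(1/1) = 522 kPa.

P = 522 kPa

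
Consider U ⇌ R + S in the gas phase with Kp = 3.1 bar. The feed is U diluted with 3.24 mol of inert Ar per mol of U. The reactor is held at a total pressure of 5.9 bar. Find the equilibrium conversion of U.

X = 0.773

Take 1 mol U as basis and let X be its fractional conversion, so ξ = X.
At extent ξ: n_U = 1 − X; n_R = X; n_S = X; n_I = 3.24 (inert).
Summing: n_T = 4.24 + X.
With p_i = (n_i/n_T)P, Kp = p_R p_S / (p_U).
Setting this equal to 3.1 bar and taking the physical root (0 < X < 1) gives X = 0.773.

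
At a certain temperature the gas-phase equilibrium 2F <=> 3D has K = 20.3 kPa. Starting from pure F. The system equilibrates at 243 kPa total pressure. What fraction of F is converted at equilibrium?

Let X = conversion of F (basis 1 mol F); extent of reaction ξ = 0.5X.
At extent ξ: n_F = 1 − X; n_D = 1.5X.
Total moles n_T = 1 + 0.5X.
y_i = n_i/n_T, p_i = y_i·P. K = p_D^3 / (p_F^2).
Equating to 20.3 kPa and solving on 0 < X < 1: X = 0.250.

X = 0.250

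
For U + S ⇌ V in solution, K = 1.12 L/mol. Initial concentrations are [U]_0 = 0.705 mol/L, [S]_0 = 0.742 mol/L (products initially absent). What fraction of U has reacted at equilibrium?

Let X = conversion of U; extent ξ = 0.705·X mol/L.
Concentrations: [U] = 0.705 − 0.705X; [S] = 0.742 − 0.705X; [V] = 0.705X.
K = [V] / ([U] [S]).
Setting equal to 1.12 and solving for X on (0,1) gives X = 0.355.

X = 0.355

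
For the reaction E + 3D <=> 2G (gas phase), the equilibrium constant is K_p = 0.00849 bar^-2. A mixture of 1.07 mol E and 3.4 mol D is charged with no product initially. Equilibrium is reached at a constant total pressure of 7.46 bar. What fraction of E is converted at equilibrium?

X = 0.285

Basis: 1.07 mol E initially; let X = conversion of E. Extent ξ = 1.07X.
Mole table: n_E = 1.07 − 1.07X; n_D = 3.4 − 3.21X; n_G = 2.14X.
n_T = Σnᵢ = 4.47 − 2.14X.
With p_i = (n_i/n_T)P, K_p = p_G^2 / (p_E p_D^3).
This yields a degree-4 equation in X; solving on (0,1), X = 0.285.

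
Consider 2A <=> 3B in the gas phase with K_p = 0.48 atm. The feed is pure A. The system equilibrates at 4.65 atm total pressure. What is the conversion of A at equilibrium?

Let X = conversion of A (basis 1 mol A); extent of reaction ξ = 0.5X.
Mole table: n_A = 1 − X; n_B = 1.5X.
Total moles n_T = 1 + 0.5X.
With p_i = (n_i/n_T)P, K_p = p_B^3 / (p_A^2).
This yields a degree-3 equation in X; solving on (0,1), X = 0.265.

X = 0.265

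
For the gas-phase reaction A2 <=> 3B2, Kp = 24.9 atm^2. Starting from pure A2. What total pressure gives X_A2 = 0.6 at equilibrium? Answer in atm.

Take 1 mol A2 as basis and let X be its fractional conversion, so ξ = X.
Mole table: n_A2 = 1 − X; n_B2 = 3X.
Summing: n_T = 1 + 2X.
Kp = p_B2^3 / (p_A2) with p_i = (n_i/n_T)·P.
At X = 0.6: the mole-fraction product g(X) = Π y_i^ν_i = 3.012. Since Kp = g(X)·P^{2}, P = (Kp/g)^(1/2) = (24.9/3.012)^(1/2) = 2.88 atm.

P = 2.88 atm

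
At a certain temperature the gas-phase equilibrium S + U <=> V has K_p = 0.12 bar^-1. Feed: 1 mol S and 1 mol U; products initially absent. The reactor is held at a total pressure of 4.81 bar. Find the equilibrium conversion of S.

X = 0.204

Take 1 mol S as basis and let X be its fractional conversion, so ξ = X.
Moles: n_S = 1 − X; n_U = 1 − X; n_V = X.
Total moles n_T = 2 − X.
Mole fractions y_i = n_i/n_T; K_p = p_V / (p_S p_U) with p_i = y_i·P.
Substituting and setting equal to 0.12 bar^-1 gives a polynomial in X; the root in (0,1) is X = 0.204.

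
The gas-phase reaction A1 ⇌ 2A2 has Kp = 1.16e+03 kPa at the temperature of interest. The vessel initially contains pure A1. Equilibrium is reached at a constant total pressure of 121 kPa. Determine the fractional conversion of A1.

Basis: 1 mol A1 initially; let X = conversion of A1. Extent ξ = X.
At extent ξ: n_A1 = 1 − X; n_A2 = 2X.
Summing: n_T = 1 + X.
Mole fractions y_i = n_i/n_T; Kp = p_A2^2 / (p_A1) with p_i = y_i·P.
Setting this equal to 1.16e+03 kPa and taking the physical root (0 < X < 1) gives X = 0.840.

X = 0.840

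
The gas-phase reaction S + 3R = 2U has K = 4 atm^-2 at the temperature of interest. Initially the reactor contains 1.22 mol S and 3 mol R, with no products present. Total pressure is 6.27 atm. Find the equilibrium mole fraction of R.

Let X = conversion of R (basis 3 mol R); extent of reaction ξ = X.
Species balance: n_S = 1.22 − X; n_R = 3 − 3X; n_U = 2X.
Summing: n_T = 4.22 − 2X.
y_i = n_i/n_T, p_i = y_i·P. K = p_U^2 / (p_S p_R^3).
Substituting and setting equal to 4 atm^-2 gives a polynomial in X; the root in (0,1) is X = 0.788.
Then n_R = 0.635, n_T = 2.64, so y_R = 0.240.

y_R = 0.240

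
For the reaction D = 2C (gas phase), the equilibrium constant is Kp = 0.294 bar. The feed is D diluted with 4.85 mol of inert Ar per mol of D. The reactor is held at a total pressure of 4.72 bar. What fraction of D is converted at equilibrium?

X = 0.265

Let X = conversion of D (basis 1 mol D); extent of reaction ξ = X.
Moles: n_D = 1 − X; n_C = 2X; n_I = 4.85 (inert).
Total moles n_T = 5.85 + X.
Mole fractions y_i = n_i/n_T; Kp = p_C^2 / (p_D) with p_i = y_i·P.
Equating to 0.294 bar and solving on 0 < X < 1: X = 0.265.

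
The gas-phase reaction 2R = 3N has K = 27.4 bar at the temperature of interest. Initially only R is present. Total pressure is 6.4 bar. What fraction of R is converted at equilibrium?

X = 0.621

Basis: 1 mol R initially; let X = conversion of R. Extent ξ = 0.5X.
At extent ξ: n_R = 1 − X; n_N = 1.5X.
n_T = Σnᵢ = 1 + 0.5X.
With p_i = (n_i/n_T)P, K = p_N^3 / (p_R^2).
Setting this equal to 27.4 bar and taking the physical root (0 < X < 1) gives X = 0.621.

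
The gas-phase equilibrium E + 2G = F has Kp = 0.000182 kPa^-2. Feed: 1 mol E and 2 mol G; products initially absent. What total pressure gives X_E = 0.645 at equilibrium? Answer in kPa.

P = 241 kPa

Take 1 mol E as basis and let X be its fractional conversion, so ξ = X.
At extent ξ: n_E = 1 − X; n_G = 2 − 2X; n_F = X.
Summing: n_T = 3 − 2X.
Kp = p_F / (p_E p_G^2) with p_i = (n_i/n_T)·P.
At X = 0.645: the mole-fraction product g(X) = Π y_i^ν_i = 10.54. Since Kp = g(X)·P^{-2}, P = (g/Kp)^(1/2) = (10.54/0.000182)^(1/2) = 241 kPa.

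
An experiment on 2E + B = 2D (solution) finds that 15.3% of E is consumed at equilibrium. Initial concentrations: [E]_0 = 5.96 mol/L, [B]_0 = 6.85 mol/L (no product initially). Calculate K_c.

K_c = 0.0051 L/mol

Let X = conversion of E.
Concentrations: [E] = 5.96 − 5.96X; [B] = 6.85 − 2.98X; [D] = 5.96X.
At X = 0.153: [E] = 5.05, [B] = 6.39, [D] = 0.912.
K_c = [D]^2 / ([E]^2 [B]) = 0.0051 L/mol.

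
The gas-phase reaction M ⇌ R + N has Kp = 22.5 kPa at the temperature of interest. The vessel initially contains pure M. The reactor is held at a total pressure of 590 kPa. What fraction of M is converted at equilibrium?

X = 0.192

Take 1 mol M as basis and let X be its fractional conversion, so ξ = X.
At extent ξ: n_M = 1 − X; n_R = X; n_N = X.
Total moles n_T = 1 + X.
y_i = n_i/n_T, p_i = y_i·P. Kp = p_R p_N / (p_M).
Setting this equal to 22.5 kPa and taking the physical root (0 < X < 1) gives X = 0.192.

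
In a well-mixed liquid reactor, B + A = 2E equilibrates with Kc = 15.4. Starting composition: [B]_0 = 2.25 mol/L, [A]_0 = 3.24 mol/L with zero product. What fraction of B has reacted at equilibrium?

Let X = conversion of B; extent ξ = 2.25·X mol/L.
Concentrations: [B] = 2.25 − 2.25X; [A] = 3.24 − 2.25X; [E] = 4.5X.
Kc = [E]^2 / ([B] [A]).
Solving Kc = 15.4 for X ∈ (0,1): X = 0.770.

X = 0.770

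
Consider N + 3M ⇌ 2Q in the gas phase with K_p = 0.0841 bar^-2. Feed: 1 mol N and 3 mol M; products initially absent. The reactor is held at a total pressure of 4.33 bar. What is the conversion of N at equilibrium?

X = 0.384

Basis: 1 mol N initially; let X = conversion of N. Extent ξ = X.
Moles: n_N = 1 − X; n_M = 3 − 3X; n_Q = 2X.
Summing: n_T = 4 − 2X.
Mole fractions y_i = n_i/n_T; K_p = p_Q^2 / (p_N p_M^3) with p_i = y_i·P.
Substituting and setting equal to 0.0841 bar^-2 gives a polynomial in X; the root in (0,1) is X = 0.384.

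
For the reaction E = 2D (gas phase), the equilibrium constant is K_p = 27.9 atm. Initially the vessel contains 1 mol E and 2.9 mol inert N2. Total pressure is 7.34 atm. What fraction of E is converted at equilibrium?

X = 0.842

Take 1 mol E as basis and let X be its fractional conversion, so ξ = X.
At extent ξ: n_E = 1 − X; n_D = 2X; n_I = 2.9 (inert).
Summing: n_T = 3.9 + X.
Mole fractions y_i = n_i/n_T; K_p = p_D^2 / (p_E) with p_i = y_i·P.
Equating to 27.9 atm and solving on 0 < X < 1: X = 0.842.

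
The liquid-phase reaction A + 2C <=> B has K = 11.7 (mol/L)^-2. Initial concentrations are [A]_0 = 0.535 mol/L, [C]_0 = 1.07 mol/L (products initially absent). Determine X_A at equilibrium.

X = 0.638

Let X = conversion of A; extent ξ = 0.535·X mol/L.
Concentrations: [A] = 0.535 − 0.535X; [C] = 1.07 − 1.07X; [B] = 0.535X.
K = [B] / ([A] [C]^2).
This equals 11.7 at X = 0.638 (the root in 0 < X < 1).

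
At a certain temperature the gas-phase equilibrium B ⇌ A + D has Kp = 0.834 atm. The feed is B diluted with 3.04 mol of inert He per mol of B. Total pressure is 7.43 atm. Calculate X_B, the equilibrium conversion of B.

X = 0.503

Let X = conversion of B (basis 1 mol B); extent of reaction ξ = X.
At extent ξ: n_B = 1 − X; n_A = X; n_D = X; n_I = 3.04 (inert).
Summing: n_T = 4.04 + X.
Mole fractions y_i = n_i/n_T; Kp = p_A p_D / (p_B) with p_i = y_i·P.
Setting this equal to 0.834 atm and taking the physical root (0 < X < 1) gives X = 0.503.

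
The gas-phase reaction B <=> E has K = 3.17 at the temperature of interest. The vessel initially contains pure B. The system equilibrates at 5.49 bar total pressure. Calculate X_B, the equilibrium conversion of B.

Let X = conversion of B (basis 1 mol B); extent of reaction ξ = X.
At extent ξ: n_B = 1 − X; n_E = X.
Since Δν = 0, n_T = 1 throughout.
Mole fractions y_i = n_i/n_T; K = p_E / (p_B) with p_i = y_i·P.
This yields a degree-1 equation in X; solving on (0,1), X = 0.760.

X = 0.760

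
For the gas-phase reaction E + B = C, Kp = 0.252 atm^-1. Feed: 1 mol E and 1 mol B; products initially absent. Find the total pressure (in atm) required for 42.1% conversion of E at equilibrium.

P = 7.87 atm

Let X = conversion of E (basis 1 mol E); extent of reaction ξ = X.
At extent ξ: n_E = 1 − X; n_B = 1 − X; n_C = X.
n_T = Σnᵢ = 2 − X.
Kp = p_C / (p_E p_B) with p_i = (n_i/n_T)·P.
At X = 0.421: the mole-fraction product g(X) = Π y_i^ν_i = 1.983. Since Kp = g(X)·P^{-1}, P = (g/Kp)^(1/1) = (1.983/0.252)^(1/1) = 7.87 atm.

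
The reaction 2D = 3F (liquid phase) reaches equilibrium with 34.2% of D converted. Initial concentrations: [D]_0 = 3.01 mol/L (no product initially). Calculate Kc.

Let X = conversion of D.
Concentrations: [D] = 3.01 − 3.01X; [F] = 4.51X.
At X = 0.342: [D] = 1.98, [F] = 1.54.
Kc = [F]^3 / ([D]^2) = 0.939 mol/L.

Kc = 0.939 mol/L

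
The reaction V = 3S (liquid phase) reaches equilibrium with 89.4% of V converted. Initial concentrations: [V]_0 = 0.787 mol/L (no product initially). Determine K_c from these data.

Let X = conversion of V.
Concentrations: [V] = 0.787 − 0.787X; [S] = 2.36X.
At X = 0.894: [V] = 0.0834, [S] = 2.11.
K_c = [S]^3 / ([V]) = 113 (mol/L)^2.

K_c = 113 (mol/L)^2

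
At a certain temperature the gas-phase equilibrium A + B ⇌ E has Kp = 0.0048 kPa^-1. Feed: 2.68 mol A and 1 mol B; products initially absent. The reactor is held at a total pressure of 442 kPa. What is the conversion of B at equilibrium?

Basis: 1 mol B initially; let X = conversion of B. Extent ξ = X.
At extent ξ: n_A = 2.68 − X; n_B = 1 − X; n_E = X.
Total moles n_T = 3.68 − X.
With p_i = (n_i/n_T)P, Kp = p_E / (p_A p_B).
Equating to 0.0048 kPa^-1 and solving on 0 < X < 1: X = 0.589.

X = 0.589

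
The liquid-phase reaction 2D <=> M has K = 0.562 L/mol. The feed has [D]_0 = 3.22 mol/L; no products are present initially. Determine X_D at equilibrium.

Let X = conversion of D; extent ξ = 3.22X/2 mol/L.
Concentrations: [D] = 3.22 − 3.22X; [M] = 1.61X.
K = [M] / ([D]^2).
This equals 0.562 at X = 0.595 (the root in 0 < X < 1).

X = 0.595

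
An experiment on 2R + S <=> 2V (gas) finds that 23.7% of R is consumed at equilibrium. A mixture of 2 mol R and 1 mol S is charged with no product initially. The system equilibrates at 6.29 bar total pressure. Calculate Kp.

Basis: 2 mol R initially; let X = conversion of R. Extent ξ = X.
Moles: n_R = 2 − 2X; n_S = 1 − X; n_V = 2X.
Summing: n_T = 3 − X.
At X = 0.237: n_R = 1.53, n_S = 0.763, n_V = 0.474, n_T = 2.76.
p_i = (n_i/n_T)·P. Kp = p_V^2 / (p_R^2 p_S) = 0.0555 bar^-1.

Kp = 0.0555 bar^-1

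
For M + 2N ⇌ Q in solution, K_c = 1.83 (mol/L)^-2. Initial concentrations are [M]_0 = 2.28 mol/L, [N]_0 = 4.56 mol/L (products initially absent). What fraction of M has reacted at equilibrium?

X = 0.732

Let X = conversion of M; extent ξ = 2.28·X mol/L.
Concentrations: [M] = 2.28 − 2.28X; [N] = 4.56 − 4.56X; [Q] = 2.28X.
K_c = [Q] / ([M] [N]^2).
Equating to 1.83 (mol/L)^-2: the physical root is X = 0.732.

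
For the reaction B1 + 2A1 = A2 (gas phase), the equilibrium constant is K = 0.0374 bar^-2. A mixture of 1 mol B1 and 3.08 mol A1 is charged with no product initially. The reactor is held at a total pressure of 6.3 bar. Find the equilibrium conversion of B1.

X = 0.416

Basis: 1 mol B1 initially; let X = conversion of B1. Extent ξ = X.
Moles: n_B1 = 1 − X; n_A1 = 3.08 − 2X; n_A2 = X.
Total moles n_T = 4.08 − 2X.
With p_i = (n_i/n_T)P, K = p_A2 / (p_B1 p_A1^2).
Equating to 0.0374 bar^-2 and solving on 0 < X < 1: X = 0.416.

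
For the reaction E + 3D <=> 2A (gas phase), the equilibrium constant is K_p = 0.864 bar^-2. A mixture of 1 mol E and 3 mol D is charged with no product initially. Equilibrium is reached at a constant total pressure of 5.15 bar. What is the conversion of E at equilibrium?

X = 0.628

Take 1 mol E as basis and let X be its fractional conversion, so ξ = X.
Mole table: n_E = 1 − X; n_D = 3 − 3X; n_A = 2X.
Total moles n_T = 4 − 2X.
With p_i = (n_i/n_T)P, K_p = p_A^2 / (p_E p_D^3).
Equating to 0.864 bar^-2 and solving on 0 < X < 1: X = 0.628.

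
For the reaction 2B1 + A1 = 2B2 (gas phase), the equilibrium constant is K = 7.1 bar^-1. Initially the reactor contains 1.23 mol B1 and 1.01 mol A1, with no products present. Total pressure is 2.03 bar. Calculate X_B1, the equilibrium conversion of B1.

Take 1.23 mol B1 as basis and let X be its fractional conversion, so ξ = 0.615X.
Moles: n_B1 = 1.23 − 1.23X; n_A1 = 1.01 − 0.615X; n_B2 = 1.23X.
n_T = Σnᵢ = 2.24 − 0.615X.
Mole fractions y_i = n_i/n_T; K = p_B2^2 / (p_B1^2 p_A1) with p_i = y_i·P.
Substituting and setting equal to 7.1 bar^-1 gives a polynomial in X; the root in (0,1) is X = 0.684.

X = 0.684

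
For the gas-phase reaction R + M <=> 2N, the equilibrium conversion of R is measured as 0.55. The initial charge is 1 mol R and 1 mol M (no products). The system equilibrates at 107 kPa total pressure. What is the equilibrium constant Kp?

Kp = 5.98

Take 1 mol R as basis and let X be its fractional conversion, so ξ = X.
At extent ξ: n_R = 1 − X; n_M = 1 − X; n_N = 2X.
n_T stays at 2 (no change in mole number).
At X = 0.55: n_R = 0.45, n_M = 0.45, n_N = 1.1, n_T = 2.
p_i = (n_i/n_T)·P. Kp = p_N^2 / (p_R p_M) = 5.98.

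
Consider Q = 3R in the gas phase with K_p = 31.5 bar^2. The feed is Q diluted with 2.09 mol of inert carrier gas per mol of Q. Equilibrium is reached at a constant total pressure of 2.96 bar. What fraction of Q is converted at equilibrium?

X = 0.817

Basis: 1 mol Q initially; let X = conversion of Q. Extent ξ = X.
Species balance: n_Q = 1 − X; n_R = 3X; n_I = 2.09 (inert).
Summing: n_T = 3.09 + 2X.
Mole fractions y_i = n_i/n_T; K_p = p_R^3 / (p_Q) with p_i = y_i·P.
Setting this equal to 31.5 bar^2 and taking the physical root (0 < X < 1) gives X = 0.817.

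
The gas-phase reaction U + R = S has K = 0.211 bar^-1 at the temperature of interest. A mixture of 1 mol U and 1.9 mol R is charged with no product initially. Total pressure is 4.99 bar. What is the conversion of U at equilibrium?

X = 0.388

Let X = conversion of U (basis 1 mol U); extent of reaction ξ = X.
Moles: n_U = 1 − X; n_R = 1.9 − X; n_S = X.
Total moles n_T = 2.9 − X.
y_i = n_i/n_T, p_i = y_i·P. K = p_S / (p_U p_R).
Substituting and setting equal to 0.211 bar^-1 gives a polynomial in X; the root in (0,1) is X = 0.388.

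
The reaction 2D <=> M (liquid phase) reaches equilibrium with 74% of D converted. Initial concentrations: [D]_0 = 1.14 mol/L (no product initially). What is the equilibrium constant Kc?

Kc = 4.8 L/mol

Let X = conversion of D.
Concentrations: [D] = 1.14 − 1.14X; [M] = 0.57X.
At X = 0.74: [D] = 0.296, [M] = 0.422.
Kc = [M] / ([D]^2) = 4.8 L/mol.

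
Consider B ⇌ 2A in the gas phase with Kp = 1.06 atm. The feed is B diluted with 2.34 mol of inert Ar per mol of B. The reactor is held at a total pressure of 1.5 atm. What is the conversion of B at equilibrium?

X = 0.554

Take 1 mol B as basis and let X be its fractional conversion, so ξ = X.
Mole table: n_B = 1 − X; n_A = 2X; n_I = 2.34 (inert).
Total moles n_T = 3.34 + X.
With p_i = (n_i/n_T)P, Kp = p_A^2 / (p_B).
Equating to 1.06 atm and solving on 0 < X < 1: X = 0.554.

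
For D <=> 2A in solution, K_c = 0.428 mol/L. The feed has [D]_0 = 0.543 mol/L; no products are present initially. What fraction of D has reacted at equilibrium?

Let X = conversion of D; extent ξ = 0.543·X mol/L.
Concentrations: [D] = 0.543 − 0.543X; [A] = 1.09X.
K_c = [A]^2 / ([D]).
Setting equal to 0.428 and solving for X on (0,1) gives X = 0.356.

X = 0.356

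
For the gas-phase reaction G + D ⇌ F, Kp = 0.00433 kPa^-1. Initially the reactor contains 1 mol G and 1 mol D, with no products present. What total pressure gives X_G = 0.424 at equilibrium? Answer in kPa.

Let X = conversion of G (basis 1 mol G); extent of reaction ξ = X.
Species balance: n_G = 1 − X; n_D = 1 − X; n_F = X.
n_T = Σnᵢ = 2 − X.
Kp = p_F / (p_G p_D) with p_i = (n_i/n_T)·P.
At X = 0.424: the mole-fraction product g(X) = Π y_i^ν_i = 2.014. Since Kp = g(X)·P^{-1}, P = (g/Kp)^(1/1) = (2.014/0.00433)^(1/1) = 465 kPa.

P = 465 kPa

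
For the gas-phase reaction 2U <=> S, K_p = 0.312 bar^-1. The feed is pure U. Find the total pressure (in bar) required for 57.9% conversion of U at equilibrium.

Basis: 1 mol U initially; let X = conversion of U. Extent ξ = 0.5X.
Species balance: n_U = 1 − X; n_S = 0.5X.
Summing: n_T = 1 − 0.5X.
K_p = p_S / (p_U^2) with p_i = (n_i/n_T)·P.
At X = 0.579: the mole-fraction product g(X) = Π y_i^ν_i = 1.161. Since K_p = g(X)·P^{-1}, P = (g/K_p)^(1/1) = (1.161/0.312)^(1/1) = 3.72 bar.

P = 3.72 bar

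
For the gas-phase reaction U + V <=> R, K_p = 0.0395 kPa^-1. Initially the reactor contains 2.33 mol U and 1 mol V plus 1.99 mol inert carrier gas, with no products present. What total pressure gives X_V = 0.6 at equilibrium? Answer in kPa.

Let X = conversion of V (basis 1 mol V); extent of reaction ξ = X.
Mole table: n_U = 2.33 − X; n_V = 1 − X; n_R = X; n_I = 1.99 (inert).
Total moles n_T = 5.32 − X.
K_p = p_R / (p_U p_V) with p_i = (n_i/n_T)·P.
At X = 0.6: the mole-fraction product g(X) = Π y_i^ν_i = 4.092. Since K_p = g(X)·P^{-1}, P = (g/K_p)^(1/1) = (4.092/0.0395)^(1/1) = 104 kPa.

P = 104 kPa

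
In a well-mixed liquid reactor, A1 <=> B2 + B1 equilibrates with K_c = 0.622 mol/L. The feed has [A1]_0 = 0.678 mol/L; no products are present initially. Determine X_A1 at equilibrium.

Let X = conversion of A1; extent ξ = 0.678·X mol/L.
Concentrations: [A1] = 0.678 − 0.678X; [B2] = 0.678X; [B1] = 0.678X.
K_c = [B2] [B1] / ([A1]).
Equating to 0.622 mol/L: the physical root is X = 0.603.

X = 0.603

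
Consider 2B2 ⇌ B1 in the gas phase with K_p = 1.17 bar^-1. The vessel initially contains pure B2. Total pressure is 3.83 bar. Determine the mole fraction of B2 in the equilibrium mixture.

Basis: 1 mol B2 initially; let X = conversion of B2. Extent ξ = 0.5X.
Mole table: n_B2 = 1 − X; n_B1 = 0.5X.
Summing: n_T = 1 − 0.5X.
With p_i = (n_i/n_T)P, K_p = p_B1 / (p_B2^2).
Substituting and setting equal to 1.17 bar^-1 gives a polynomial in X; the root in (0,1) is X = 0.770.
Then n_B2 = 0.23, n_T = 0.615, so y_B2 = 0.374.

y_B2 = 0.374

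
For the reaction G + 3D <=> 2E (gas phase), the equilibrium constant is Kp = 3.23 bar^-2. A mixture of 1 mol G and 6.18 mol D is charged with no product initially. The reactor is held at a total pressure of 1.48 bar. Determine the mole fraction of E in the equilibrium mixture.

Take 1 mol G as basis and let X be its fractional conversion, so ξ = X.
Moles: n_G = 1 − X; n_D = 6.18 − 3X; n_E = 2X.
Summing: n_T = 7.18 − 2X.
y_i = n_i/n_T, p_i = y_i·P. Kp = p_E^2 / (p_G p_D^3).
Substituting and setting equal to 3.23 bar^-2 gives a polynomial in X; the root in (0,1) is X = 0.795.
Then n_E = 1.59, n_T = 5.59, so y_E = 0.285.

y_E = 0.285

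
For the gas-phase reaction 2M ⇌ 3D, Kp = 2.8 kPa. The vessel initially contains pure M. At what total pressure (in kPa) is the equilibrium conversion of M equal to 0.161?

P = 151 kPa

Let X = conversion of M (basis 1 mol M); extent of reaction ξ = 0.5X.
At extent ξ: n_M = 1 − X; n_D = 1.5X.
Summing: n_T = 1 + 0.5X.
Kp = p_D^3 / (p_M^2) with p_i = (n_i/n_T)·P.
At X = 0.161: the mole-fraction product g(X) = Π y_i^ν_i = 0.01852. Since Kp = g(X)·P^{1}, P = (Kp/g)^(1/1) = (2.8/0.01852)^(1/1) = 151 kPa.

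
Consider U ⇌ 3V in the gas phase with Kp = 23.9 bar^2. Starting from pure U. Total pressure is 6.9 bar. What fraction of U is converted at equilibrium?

Basis: 1 mol U initially; let X = conversion of U. Extent ξ = X.
Species balance: n_U = 1 − X; n_V = 3X.
Summing: n_T = 1 + 2X.
With p_i = (n_i/n_T)P, Kp = p_V^3 / (p_U).
This yields a degree-3 equation in X; solving on (0,1), X = 0.324.

X = 0.324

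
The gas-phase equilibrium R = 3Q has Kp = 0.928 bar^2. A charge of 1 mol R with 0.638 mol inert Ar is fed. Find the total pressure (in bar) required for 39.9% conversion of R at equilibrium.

Take 1 mol R as basis and let X be its fractional conversion, so ξ = X.
Species balance: n_R = 1 − X; n_Q = 3X; n_I = 0.638 (inert).
Summing: n_T = 1.64 + 2X.
Kp = p_Q^3 / (p_R) with p_i = (n_i/n_T)·P.
At X = 0.399: the mole-fraction product g(X) = Π y_i^ν_i = 0.4809. Since Kp = g(X)·P^{2}, P = (Kp/g)^(1/2) = (0.928/0.4809)^(1/2) = 1.39 bar.

P = 1.39 bar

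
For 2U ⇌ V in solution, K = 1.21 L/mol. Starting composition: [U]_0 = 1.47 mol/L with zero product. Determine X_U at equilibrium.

X = 0.592

Let X = conversion of U; extent ξ = 1.47X/2 mol/L.
Concentrations: [U] = 1.47 − 1.47X; [V] = 0.735X.
K = [V] / ([U]^2).
Setting equal to 1.21 and solving for X on (0,1) gives X = 0.592.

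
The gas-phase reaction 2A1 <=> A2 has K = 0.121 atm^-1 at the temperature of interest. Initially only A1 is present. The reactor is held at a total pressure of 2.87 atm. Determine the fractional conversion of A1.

Let X = conversion of A1 (basis 1 mol A1); extent of reaction ξ = 0.5X.
Species balance: n_A1 = 1 − X; n_A2 = 0.5X.
n_T = Σnᵢ = 1 − 0.5X.
Mole fractions y_i = n_i/n_T; K = p_A2 / (p_A1^2) with p_i = y_i·P.
This yields a degree-2 equation in X; solving on (0,1), X = 0.353.

X = 0.353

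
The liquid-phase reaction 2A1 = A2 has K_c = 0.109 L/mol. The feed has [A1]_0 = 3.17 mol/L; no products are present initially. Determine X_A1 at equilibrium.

X = 0.320

Let X = conversion of A1; extent ξ = 3.17X/2 mol/L.
Concentrations: [A1] = 3.17 − 3.17X; [A2] = 1.58X.
K_c = [A2] / ([A1]^2).
This equals 0.109 at X = 0.320 (the root in 0 < X < 1).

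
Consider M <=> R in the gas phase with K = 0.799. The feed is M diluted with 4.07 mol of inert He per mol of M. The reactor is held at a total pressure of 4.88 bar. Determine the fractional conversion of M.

X = 0.444

Let X = conversion of M (basis 1 mol M); extent of reaction ξ = X.
Species balance: n_M = 1 − X; n_R = X; n_I = 4.07 (inert).
Total moles n_T = 5.07 (Δν = 0, constant).
Mole fractions y_i = n_i/n_T; K = p_R / (p_M) with p_i = y_i·P.
This yields a degree-1 equation in X; solving on (0,1), X = 0.444.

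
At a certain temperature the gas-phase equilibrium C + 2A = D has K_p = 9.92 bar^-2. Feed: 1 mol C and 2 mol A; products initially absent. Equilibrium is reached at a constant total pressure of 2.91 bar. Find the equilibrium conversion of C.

Let X = conversion of C (basis 1 mol C); extent of reaction ξ = X.
Mole table: n_C = 1 − X; n_A = 2 − 2X; n_D = X.
Total moles n_T = 3 − 2X.
Mole fractions y_i = n_i/n_T; K_p = p_D / (p_C p_A^2) with p_i = y_i·P.
Setting this equal to 9.92 bar^-2 and taking the physical root (0 < X < 1) gives X = 0.836.

X = 0.836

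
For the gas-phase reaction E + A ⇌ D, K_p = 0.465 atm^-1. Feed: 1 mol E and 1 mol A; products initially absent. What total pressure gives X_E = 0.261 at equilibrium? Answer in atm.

Take 1 mol E as basis and let X be its fractional conversion, so ξ = X.
Moles: n_E = 1 − X; n_A = 1 − X; n_D = X.
Summing: n_T = 2 − X.
K_p = p_D / (p_E p_A) with p_i = (n_i/n_T)·P.
At X = 0.261: the mole-fraction product g(X) = Π y_i^ν_i = 0.8311. Since K_p = g(X)·P^{-1}, P = (g/K_p)^(1/1) = (0.8311/0.465)^(1/1) = 1.79 atm.

P = 1.79 atm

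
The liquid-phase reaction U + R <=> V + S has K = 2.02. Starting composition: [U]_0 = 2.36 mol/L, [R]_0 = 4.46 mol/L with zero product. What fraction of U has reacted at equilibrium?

X = 0.753

Let X = conversion of U; extent ξ = 2.36·X mol/L.
Concentrations: [U] = 2.36 − 2.36X; [R] = 4.46 − 2.36X; [V] = 2.36X; [S] = 2.36X.
K = [V] [S] / ([U] [R]).
Setting equal to 2.02 and solving for X on (0,1) gives X = 0.753.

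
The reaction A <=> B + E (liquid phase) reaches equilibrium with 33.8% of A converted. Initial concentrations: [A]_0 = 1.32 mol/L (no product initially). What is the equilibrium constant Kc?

Kc = 0.228 mol/L

Let X = conversion of A.
Concentrations: [A] = 1.32 − 1.32X; [B] = 1.32X; [E] = 1.32X.
At X = 0.338: [A] = 0.874, [B] = 0.446, [E] = 0.446.
Kc = [B] [E] / ([A]) = 0.228 mol/L.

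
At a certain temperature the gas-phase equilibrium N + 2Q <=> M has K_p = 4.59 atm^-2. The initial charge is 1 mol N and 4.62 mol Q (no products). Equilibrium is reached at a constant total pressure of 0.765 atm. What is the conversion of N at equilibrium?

Take 1 mol N as basis and let X be its fractional conversion, so ξ = X.
Moles: n_N = 1 − X; n_Q = 4.62 − 2X; n_M = X.
n_T = Σnᵢ = 5.62 − 2X.
Mole fractions y_i = n_i/n_T; K_p = p_M / (p_N p_Q^2) with p_i = y_i·P.
Setting this equal to 4.59 atm^-2 and taking the physical root (0 < X < 1) gives X = 0.616.

X = 0.616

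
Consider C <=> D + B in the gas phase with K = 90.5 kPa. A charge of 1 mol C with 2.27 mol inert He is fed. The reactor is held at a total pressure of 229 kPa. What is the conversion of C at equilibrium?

Let X = conversion of C (basis 1 mol C); extent of reaction ξ = X.
Mole table: n_C = 1 − X; n_D = X; n_B = X; n_I = 2.27 (inert).
Summing: n_T = 3.27 + X.
With p_i = (n_i/n_T)P, K = p_D p_B / (p_C).
Setting this equal to 90.5 kPa and taking the physical root (0 < X < 1) gives X = 0.693.

X = 0.693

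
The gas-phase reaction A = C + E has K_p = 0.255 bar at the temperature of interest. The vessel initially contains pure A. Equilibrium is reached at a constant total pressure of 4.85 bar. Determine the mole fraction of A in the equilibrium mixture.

Let X = conversion of A (basis 1 mol A); extent of reaction ξ = X.
At extent ξ: n_A = 1 − X; n_C = X; n_E = X.
n_T = Σnᵢ = 1 + X.
Mole fractions y_i = n_i/n_T; K_p = p_C p_E / (p_A) with p_i = y_i·P.
Equating to 0.255 bar and solving on 0 < X < 1: X = 0.223.
Then n_A = 0.777, n_T = 1.22, so y_A = 0.635.

y_A = 0.635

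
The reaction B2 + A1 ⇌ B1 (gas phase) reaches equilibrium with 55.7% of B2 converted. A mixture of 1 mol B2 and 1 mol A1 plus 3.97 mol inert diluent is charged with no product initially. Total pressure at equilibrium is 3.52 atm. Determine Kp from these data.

Kp = 4.36 atm^-1

Let X = conversion of B2 (basis 1 mol B2); extent of reaction ξ = X.
Moles: n_B2 = 1 − X; n_A1 = 1 − X; n_B1 = X; n_I = 3.97 (inert).
Total moles n_T = 5.97 − X.
At X = 0.557: n_B2 = 0.443, n_A1 = 0.443, n_B1 = 0.557, n_T = 5.41.
p_i = (n_i/n_T)·P. Kp = p_B1 / (p_B2 p_A1) = 4.36 atm^-1.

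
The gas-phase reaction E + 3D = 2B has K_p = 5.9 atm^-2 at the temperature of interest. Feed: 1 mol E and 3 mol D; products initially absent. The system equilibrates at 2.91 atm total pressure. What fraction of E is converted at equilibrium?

Basis: 1 mol E initially; let X = conversion of E. Extent ξ = X.
Moles: n_E = 1 − X; n_D = 3 − 3X; n_B = 2X.
Total moles n_T = 4 − 2X.
y_i = n_i/n_T, p_i = y_i·P. K_p = p_B^2 / (p_E p_D^3).
Substituting and setting equal to 5.9 atm^-2 gives a polynomial in X; the root in (0,1) is X = 0.687.

X = 0.687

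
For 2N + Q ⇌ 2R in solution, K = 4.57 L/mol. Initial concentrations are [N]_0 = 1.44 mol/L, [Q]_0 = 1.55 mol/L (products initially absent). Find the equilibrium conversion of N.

Let X = conversion of N; extent ξ = 1.44X/2 mol/L.
Concentrations: [N] = 1.44 − 1.44X; [Q] = 1.55 − 0.72X; [R] = 1.44X.
K = [R]^2 / ([N]^2 [Q]).
Equating to 4.57 L/mol: the physical root is X = 0.687.

X = 0.687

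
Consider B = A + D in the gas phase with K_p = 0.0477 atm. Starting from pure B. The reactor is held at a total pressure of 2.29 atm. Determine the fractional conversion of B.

X = 0.143

Basis: 1 mol B initially; let X = conversion of B. Extent ξ = X.
Moles: n_B = 1 − X; n_A = X; n_D = X.
Summing: n_T = 1 + X.
With p_i = (n_i/n_T)P, K_p = p_A p_D / (p_B).
Equating to 0.0477 atm and solving on 0 < X < 1: X = 0.143.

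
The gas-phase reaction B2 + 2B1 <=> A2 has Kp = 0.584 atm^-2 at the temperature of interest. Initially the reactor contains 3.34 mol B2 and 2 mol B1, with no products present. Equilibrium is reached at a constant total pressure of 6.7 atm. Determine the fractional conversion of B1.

X = 0.795

Basis: 2 mol B1 initially; let X = conversion of B1. Extent ξ = X.
Mole table: n_B2 = 3.34 − X; n_B1 = 2 − 2X; n_A2 = X.
Total moles n_T = 5.34 − 2X.
With p_i = (n_i/n_T)P, Kp = p_A2 / (p_B2 p_B1^2).
Substituting and setting equal to 0.584 atm^-2 gives a polynomial in X; the root in (0,1) is X = 0.795.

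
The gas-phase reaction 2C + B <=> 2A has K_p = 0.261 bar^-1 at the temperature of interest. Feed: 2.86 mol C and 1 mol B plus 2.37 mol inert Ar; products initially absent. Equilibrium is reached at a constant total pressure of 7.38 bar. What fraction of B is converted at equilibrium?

Take 1 mol B as basis and let X be its fractional conversion, so ξ = X.
Species balance: n_C = 2.86 − 2X; n_B = 1 − X; n_A = 2X; n_I = 2.37 (inert).
Summing: n_T = 6.23 − X.
With p_i = (n_i/n_T)P, K_p = p_A^2 / (p_C^2 p_B).
Equating to 0.261 bar^-1 and solving on 0 < X < 1: X = 0.433.

X = 0.433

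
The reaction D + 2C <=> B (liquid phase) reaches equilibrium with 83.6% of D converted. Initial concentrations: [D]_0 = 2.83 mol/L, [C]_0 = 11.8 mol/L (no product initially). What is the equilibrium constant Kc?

Kc = 0.102 (mol/L)^-2

Let X = conversion of D.
Concentrations: [D] = 2.83 − 2.83X; [C] = 11.8 − 5.66X; [B] = 2.83X.
At X = 0.836: [D] = 0.464, [C] = 7.07, [B] = 2.37.
Kc = [B] / ([D] [C]^2) = 0.102 (mol/L)^-2.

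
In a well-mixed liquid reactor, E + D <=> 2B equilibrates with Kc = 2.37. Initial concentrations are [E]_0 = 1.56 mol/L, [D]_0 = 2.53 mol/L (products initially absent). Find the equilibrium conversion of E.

Let X = conversion of E; extent ξ = 1.56·X mol/L.
Concentrations: [E] = 1.56 − 1.56X; [D] = 2.53 − 1.56X; [B] = 3.12X.
Kc = [B]^2 / ([E] [D]).
Solving Kc = 2.37 for X ∈ (0,1): X = 0.542.

X = 0.542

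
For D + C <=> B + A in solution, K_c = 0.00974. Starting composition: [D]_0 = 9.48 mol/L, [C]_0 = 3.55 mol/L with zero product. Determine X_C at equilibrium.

X = 0.145

Let X = conversion of C; extent ξ = 3.55·X mol/L.
Concentrations: [D] = 9.48 − 3.55X; [C] = 3.55 − 3.55X; [B] = 3.55X; [A] = 3.55X.
K_c = [B] [A] / ([D] [C]).
Equating to 0.00974: the physical root is X = 0.145.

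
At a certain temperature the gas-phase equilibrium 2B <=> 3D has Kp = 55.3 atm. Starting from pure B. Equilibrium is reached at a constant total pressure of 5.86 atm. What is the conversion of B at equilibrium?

Let X = conversion of B (basis 1 mol B); extent of reaction ξ = 0.5X.
Moles: n_B = 1 − X; n_D = 1.5X.
Summing: n_T = 1 + 0.5X.
With p_i = (n_i/n_T)P, Kp = p_D^3 / (p_B^2).
Equating to 55.3 atm and solving on 0 < X < 1: X = 0.699.

X = 0.699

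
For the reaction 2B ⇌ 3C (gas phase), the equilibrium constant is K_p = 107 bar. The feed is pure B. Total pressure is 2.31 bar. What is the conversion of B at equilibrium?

X = 0.829

Take 1 mol B as basis and let X be its fractional conversion, so ξ = 0.5X.
Moles: n_B = 1 − X; n_C = 1.5X.
n_T = Σnᵢ = 1 + 0.5X.
Mole fractions y_i = n_i/n_T; K_p = p_C^3 / (p_B^2) with p_i = y_i·P.
Equating to 107 bar and solving on 0 < X < 1: X = 0.829.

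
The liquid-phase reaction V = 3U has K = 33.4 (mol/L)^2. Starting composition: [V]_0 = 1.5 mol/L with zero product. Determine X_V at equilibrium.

X = 0.602

Let X = conversion of V; extent ξ = 1.5·X mol/L.
Concentrations: [V] = 1.5 − 1.5X; [U] = 4.5X.
K = [U]^3 / ([V]).
Solving K = 33.4 for X ∈ (0,1): X = 0.602.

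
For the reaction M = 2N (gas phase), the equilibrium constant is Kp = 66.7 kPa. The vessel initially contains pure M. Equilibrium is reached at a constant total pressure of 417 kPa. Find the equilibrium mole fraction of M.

Basis: 1 mol M initially; let X = conversion of M. Extent ξ = X.
Species balance: n_M = 1 − X; n_N = 2X.
Summing: n_T = 1 + X.
y_i = n_i/n_T, p_i = y_i·P. Kp = p_N^2 / (p_M).
Equating to 66.7 kPa and solving on 0 < X < 1: X = 0.196.
Then n_M = 0.804, n_T = 1.2, so y_M = 0.672.

y_M = 0.672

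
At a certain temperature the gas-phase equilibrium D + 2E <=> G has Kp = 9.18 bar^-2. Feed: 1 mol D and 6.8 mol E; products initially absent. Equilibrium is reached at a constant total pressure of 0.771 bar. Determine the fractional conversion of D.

Take 1 mol D as basis and let X be its fractional conversion, so ξ = X.
At extent ξ: n_D = 1 − X; n_E = 6.8 − 2X; n_G = X.
Summing: n_T = 7.8 − 2X.
y_i = n_i/n_T, p_i = y_i·P. Kp = p_G / (p_D p_E^2).
This yields a degree-3 equation in X; solving on (0,1), X = 0.793.

X = 0.793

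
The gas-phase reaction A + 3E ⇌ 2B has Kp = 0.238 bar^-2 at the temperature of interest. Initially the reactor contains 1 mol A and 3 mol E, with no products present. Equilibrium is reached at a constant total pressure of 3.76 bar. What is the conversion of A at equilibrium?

Let X = conversion of A (basis 1 mol A); extent of reaction ξ = X.
Species balance: n_A = 1 − X; n_E = 3 − 3X; n_B = 2X.
Total moles n_T = 4 − 2X.
y_i = n_i/n_T, p_i = y_i·P. Kp = p_B^2 / (p_A p_E^3).
Equating to 0.238 bar^-2 and solving on 0 < X < 1: X = 0.456.

X = 0.456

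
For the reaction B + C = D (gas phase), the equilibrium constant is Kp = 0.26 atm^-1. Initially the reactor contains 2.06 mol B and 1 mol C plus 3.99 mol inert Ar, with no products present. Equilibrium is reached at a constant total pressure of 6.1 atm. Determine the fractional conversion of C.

X = 0.293

Basis: 1 mol C initially; let X = conversion of C. Extent ξ = X.
Moles: n_B = 2.06 − X; n_C = 1 − X; n_D = X; n_I = 3.99 (inert).
Total moles n_T = 7.05 − X.
y_i = n_i/n_T, p_i = y_i·P. Kp = p_D / (p_B p_C).
This yields a degree-2 equation in X; solving on (0,1), X = 0.293.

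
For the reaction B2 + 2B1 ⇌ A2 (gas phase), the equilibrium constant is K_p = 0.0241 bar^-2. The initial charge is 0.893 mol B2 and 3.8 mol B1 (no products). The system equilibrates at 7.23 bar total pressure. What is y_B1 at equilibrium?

Take 0.893 mol B2 as basis and let X be its fractional conversion, so ξ = 0.893X.
At extent ξ: n_B2 = 0.893 − 0.893X; n_B1 = 3.8 − 1.79X; n_A2 = 0.893X.
Summing: n_T = 4.69 − 1.79X.
With p_i = (n_i/n_T)P, K_p = p_A2 / (p_B2 p_B1^2).
Substituting and setting equal to 0.0241 bar^-2 gives a polynomial in X; the root in (0,1) is X = 0.429.
Then n_B1 = 3.03, n_T = 3.93, so y_B1 = 0.773.

y_B1 = 0.773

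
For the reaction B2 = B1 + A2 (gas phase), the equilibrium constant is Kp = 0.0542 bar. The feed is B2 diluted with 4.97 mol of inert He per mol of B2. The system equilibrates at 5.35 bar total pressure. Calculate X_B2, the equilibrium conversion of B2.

Basis: 1 mol B2 initially; let X = conversion of B2. Extent ξ = X.
Species balance: n_B2 = 1 − X; n_B1 = X; n_A2 = X; n_I = 4.97 (inert).
Summing: n_T = 5.97 + X.
With p_i = (n_i/n_T)P, Kp = p_B1 p_A2 / (p_B2).
Setting this equal to 0.0542 bar and taking the physical root (0 < X < 1) gives X = 0.221.

X = 0.221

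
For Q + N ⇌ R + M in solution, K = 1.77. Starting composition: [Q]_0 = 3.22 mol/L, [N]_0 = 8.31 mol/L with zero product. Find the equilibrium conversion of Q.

X = 0.798

Let X = conversion of Q; extent ξ = 3.22·X mol/L.
Concentrations: [Q] = 3.22 − 3.22X; [N] = 8.31 − 3.22X; [R] = 3.22X; [M] = 3.22X.
K = [R] [M] / ([Q] [N]).
Solving K = 1.77 for X ∈ (0,1): X = 0.798.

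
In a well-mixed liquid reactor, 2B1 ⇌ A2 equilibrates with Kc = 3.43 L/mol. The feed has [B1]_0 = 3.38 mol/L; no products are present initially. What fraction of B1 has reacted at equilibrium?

Let X = conversion of B1; extent ξ = 3.38X/2 mol/L.
Concentrations: [B1] = 3.38 − 3.38X; [A2] = 1.69X.
Kc = [A2] / ([B1]^2).
Solving Kc = 3.43 for X ∈ (0,1): X = 0.813.

X = 0.813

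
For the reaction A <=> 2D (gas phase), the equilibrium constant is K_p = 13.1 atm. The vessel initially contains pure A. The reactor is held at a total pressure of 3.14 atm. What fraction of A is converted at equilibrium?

Let X = conversion of A (basis 1 mol A); extent of reaction ξ = X.
Moles: n_A = 1 − X; n_D = 2X.
Total moles n_T = 1 + X.
y_i = n_i/n_T, p_i = y_i·P. K_p = p_D^2 / (p_A).
Setting this equal to 13.1 atm and taking the physical root (0 < X < 1) gives X = 0.715.

X = 0.715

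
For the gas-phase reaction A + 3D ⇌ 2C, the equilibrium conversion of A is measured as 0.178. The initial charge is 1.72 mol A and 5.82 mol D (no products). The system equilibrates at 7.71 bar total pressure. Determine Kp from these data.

Take 1.72 mol A as basis and let X be its fractional conversion, so ξ = 1.72X.
At extent ξ: n_A = 1.72 − 1.72X; n_D = 5.82 − 5.16X; n_C = 3.44X.
Total moles n_T = 7.54 − 3.44X.
At X = 0.178: n_A = 1.41, n_D = 4.9, n_C = 0.612, n_T = 6.93.
p_i = (n_i/n_T)·P. Kp = p_C^2 / (p_A p_D^3) = 0.00182 bar^-2.

Kp = 0.00182 bar^-2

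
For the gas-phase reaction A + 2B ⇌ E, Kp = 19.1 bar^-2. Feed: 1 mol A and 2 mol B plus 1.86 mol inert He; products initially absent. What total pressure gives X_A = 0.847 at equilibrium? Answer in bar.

Basis: 1 mol A initially; let X = conversion of A. Extent ξ = X.
At extent ξ: n_A = 1 − X; n_B = 2 − 2X; n_E = X; n_I = 1.86 (inert).
Summing: n_T = 4.86 − 2X.
Kp = p_E / (p_A p_B^2) with p_i = (n_i/n_T)·P.
At X = 0.847: the mole-fraction product g(X) = Π y_i^ν_i = 592.6. Since Kp = g(X)·P^{-2}, P = (g/Kp)^(1/2) = (592.6/19.1)^(1/2) = 5.57 bar.

P = 5.57 bar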